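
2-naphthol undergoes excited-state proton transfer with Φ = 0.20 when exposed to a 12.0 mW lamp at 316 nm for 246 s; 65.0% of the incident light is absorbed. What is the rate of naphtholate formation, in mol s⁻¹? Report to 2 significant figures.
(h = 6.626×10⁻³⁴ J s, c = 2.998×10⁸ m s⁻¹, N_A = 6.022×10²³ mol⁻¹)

Photon energy at 316 nm: hc/λ = (6.626×10⁻³⁴)(2.998×10⁸)/(316×10⁻⁹) = 6.286×10⁻¹⁹ J.
Energy delivered: (12.0 mW)(246 s) = 2.952 J.
Photons incident: 2.952 / 6.286×10⁻¹⁹ = 4.696×10¹⁸, i.e. 4.696×10¹⁸/6.022×10²³ = 7.798×10⁻⁶ mol.
Photons absorbed: 0.650 × 7.798×10⁻⁶ = 5.069×10⁻⁶ mol.
Product formed: 0.20 × 5.069×10⁻⁶ = 1.014×10⁻⁶ mol.
Rate: 1.014×10⁻⁶ / 246 s = 4.1×10⁻⁹ mol s⁻¹.

4.1×10⁻⁹ mol s⁻¹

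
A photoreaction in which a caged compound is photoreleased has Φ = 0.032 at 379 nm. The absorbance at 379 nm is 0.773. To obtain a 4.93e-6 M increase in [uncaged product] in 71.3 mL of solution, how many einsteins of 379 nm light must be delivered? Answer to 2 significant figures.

1.3e-5 einstein

Product: (4.93e-6 M)(0.0713 L) = 3.515e-7 mol.
Photons that must be absorbed: 3.515e-7 / 0.032 = 1.098e-5 mol.
Fraction absorbed: 1 − 10^(−0.773) = 0.8313.
Incident photons needed: 1.098e-5 / 0.8313 = 1.321e-5 mol.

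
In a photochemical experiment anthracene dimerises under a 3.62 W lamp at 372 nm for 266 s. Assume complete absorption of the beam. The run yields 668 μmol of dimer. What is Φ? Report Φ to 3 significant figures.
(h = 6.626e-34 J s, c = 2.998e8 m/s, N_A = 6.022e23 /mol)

Product: 668 μmol = 6.68e-4 mol.
Photon energy at 372 nm: hc/λ = (6.626e-34)(2.998e8)/(372e-9) = 5.340e-19 J.
Energy delivered: (3.62 W)(266 s) = 962.9 J.
Photons incident: 962.9 / 5.340e-19 = 1.803e21, i.e. 1.803e21/6.022e23 = 0.002994 mol.
Φ = 6.68e-4 mol / 0.002994 mol photons = 0.223.

Φ = 0.223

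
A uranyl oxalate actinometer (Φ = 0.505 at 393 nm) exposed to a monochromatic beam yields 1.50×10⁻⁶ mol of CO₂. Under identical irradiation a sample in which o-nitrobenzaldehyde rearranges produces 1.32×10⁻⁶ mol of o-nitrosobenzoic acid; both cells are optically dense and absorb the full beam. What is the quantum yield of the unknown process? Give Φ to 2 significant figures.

Φ = 0.44

Photons absorbed by the actinometer: 1.50×10⁻⁶ / 0.505 = 2.970×10⁻⁶ mol.
Φ(unknown) = 1.32×10⁻⁶ / 2.970×10⁻⁶ = 0.44.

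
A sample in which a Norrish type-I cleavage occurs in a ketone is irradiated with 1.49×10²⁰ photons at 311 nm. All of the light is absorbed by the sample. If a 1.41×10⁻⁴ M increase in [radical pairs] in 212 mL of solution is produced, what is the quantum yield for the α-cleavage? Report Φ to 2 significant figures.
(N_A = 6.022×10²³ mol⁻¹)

Φ = 0.12

Product: (1.41×10⁻⁴ M)(0.212 L) = 2.989×10⁻⁵ mol.
Moles of photons: 1.49×10²⁰ / 6.022×10²³ = 2.474×10⁻⁴ mol.
Φ = 2.989×10⁻⁵ mol / 2.474×10⁻⁴ mol photons = 0.12.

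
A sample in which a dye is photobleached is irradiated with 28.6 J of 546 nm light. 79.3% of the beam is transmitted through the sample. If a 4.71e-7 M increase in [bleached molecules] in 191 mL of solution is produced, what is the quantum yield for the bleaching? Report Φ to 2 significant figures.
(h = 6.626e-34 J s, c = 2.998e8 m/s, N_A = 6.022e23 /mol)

Product: (4.71e-7 M)(0.191 L) = 8.996e-8 mol.
Photon energy at 546 nm: hc/λ = (6.626e-34)(2.998e8)/(546e-9) = 3.638e-19 J.
Photons incident: 28.6 / 3.638e-19 = 7.861e19, i.e. 7.861e19/6.022e23 = 1.305e-4 mol.
Fraction absorbed: 1 − 79.3/100 = 0.2070.
Photons absorbed: 0.2070 × 1.305e-4 = 2.701e-5 mol.
Φ = 8.996e-8 mol / 2.701e-5 mol photons = 0.0033.

Φ = 0.0033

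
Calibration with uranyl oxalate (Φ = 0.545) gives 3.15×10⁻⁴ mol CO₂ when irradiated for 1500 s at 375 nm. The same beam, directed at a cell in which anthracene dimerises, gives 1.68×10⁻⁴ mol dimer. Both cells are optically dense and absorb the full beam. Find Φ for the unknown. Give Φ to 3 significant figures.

Φ = 0.291

Photons absorbed by the actinometer: 3.15×10⁻⁴ / 0.545 = 5.780×10⁻⁴ mol.
Φ(unknown) = 1.68×10⁻⁴ / 5.780×10⁻⁴ = 0.291.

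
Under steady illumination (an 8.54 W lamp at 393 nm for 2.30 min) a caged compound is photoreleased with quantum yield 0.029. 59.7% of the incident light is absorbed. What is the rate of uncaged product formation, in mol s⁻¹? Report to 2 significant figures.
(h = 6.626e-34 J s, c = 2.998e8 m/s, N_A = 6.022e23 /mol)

Photon energy at 393 nm: hc/λ = (6.626e-34)(2.998e8)/(393e-9) = 5.055e-19 J.
Energy delivered: (8.54 W)(138 s) = 1179 J.
Photons incident: 1179 / 5.055e-19 = 2.332e21, i.e. 2.332e21/6.022e23 = 0.003872 mol.
Photons absorbed: 0.597 × 0.003872 = 0.002312 mol.
Product formed: 0.029 × 0.002312 = 6.705e-5 mol.
Rate: 6.705e-5 / 138 s = 4.9e-7 mol s⁻¹.

4.9e-7 mol s⁻¹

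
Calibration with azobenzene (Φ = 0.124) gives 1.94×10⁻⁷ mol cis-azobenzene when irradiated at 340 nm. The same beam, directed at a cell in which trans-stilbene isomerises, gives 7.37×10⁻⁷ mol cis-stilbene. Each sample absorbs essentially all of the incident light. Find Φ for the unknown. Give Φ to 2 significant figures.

Φ = 0.47

Photons absorbed by the actinometer: 1.94×10⁻⁷ / 0.124 = 1.565×10⁻⁶ mol.
Φ(unknown) = 7.37×10⁻⁷ / 1.565×10⁻⁶ = 0.47.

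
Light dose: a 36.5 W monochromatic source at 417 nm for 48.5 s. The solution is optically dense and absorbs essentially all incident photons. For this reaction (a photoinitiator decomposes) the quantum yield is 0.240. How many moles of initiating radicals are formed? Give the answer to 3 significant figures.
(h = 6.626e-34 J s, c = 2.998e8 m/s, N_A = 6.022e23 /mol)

Photon energy at 417 nm: hc/λ = (6.626e-34)(2.998e8)/(417e-9) = 4.764e-19 J.
Energy delivered: (36.5 W)(48.5 s) = 1770 J.
Photons incident: 1770 / 4.764e-19 = 3.715e21, i.e. 3.715e21/6.022e23 = 0.006169 mol.
Product: Φ × n_abs = 0.240 × 0.006169 = 0.001481 mol.

0.00148 mol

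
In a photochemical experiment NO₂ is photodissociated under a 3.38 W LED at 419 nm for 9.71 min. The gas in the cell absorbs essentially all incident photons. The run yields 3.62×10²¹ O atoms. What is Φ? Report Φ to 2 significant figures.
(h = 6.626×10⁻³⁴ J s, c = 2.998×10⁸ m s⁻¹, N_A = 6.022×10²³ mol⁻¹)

Product: 3.62×10²¹ / 6.022×10²³ = 0.006011 mol.
Photon energy at 419 nm: hc/λ = (6.626×10⁻³⁴)(2.998×10⁸)/(419×10⁻⁹) = 4.741×10⁻¹⁹ J.
Energy delivered: (3.38 W)(582.6 s) = 1969 J.
Photons incident: 1969 / 4.741×10⁻¹⁹ = 4.153×10²¹, i.e. 4.153×10²¹/6.022×10²³ = 0.006896 mol.
Φ = 0.006011 mol / 0.006896 mol photons = 0.87.

Φ = 0.87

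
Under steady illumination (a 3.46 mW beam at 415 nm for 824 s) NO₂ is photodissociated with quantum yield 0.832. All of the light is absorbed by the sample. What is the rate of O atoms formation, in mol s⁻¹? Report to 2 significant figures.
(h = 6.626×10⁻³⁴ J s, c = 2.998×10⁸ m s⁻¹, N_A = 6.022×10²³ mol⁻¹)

Photon energy at 415 nm: hc/λ = (6.626×10⁻³⁴)(2.998×10⁸)/(415×10⁻⁹) = 4.787×10⁻¹⁹ J.
Energy delivered: (3.46 mW)(824 s) = 2.851 J.
Photons incident: 2.851 / 4.787×10⁻¹⁹ = 5.956×10¹⁸, i.e. 5.956×10¹⁸/6.022×10²³ = 9.890×10⁻⁶ mol.
Product formed: 0.832 × 9.890×10⁻⁶ = 8.228×10⁻⁶ mol.
Rate: 8.228×10⁻⁶ / 824 s = 1.0×10⁻⁸ mol s⁻¹.

1.0×10⁻⁸ mol s⁻¹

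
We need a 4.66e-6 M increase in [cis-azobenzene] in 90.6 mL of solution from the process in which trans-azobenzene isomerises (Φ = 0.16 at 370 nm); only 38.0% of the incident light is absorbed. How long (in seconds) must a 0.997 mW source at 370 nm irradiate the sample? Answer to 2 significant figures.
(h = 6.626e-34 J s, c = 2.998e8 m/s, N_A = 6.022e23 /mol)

Product: (4.66e-6 M)(0.0906 L) = 4.222e-7 mol.
Photons that must be absorbed: 4.222e-7 / 0.16 = 2.639e-6 mol.
Incident photons needed: 2.639e-6 / 0.380 = 6.945e-6 mol.
Photon energy: hc/λ = 5.369e-19 J; per mole, 3.233e5 J mol⁻¹.
Energy required: 6.945e-6 × 3.233e5 = 2.245 J.
Time: 2.245 J / 0.000997 W = 2300 s.

t ≈ 2300 s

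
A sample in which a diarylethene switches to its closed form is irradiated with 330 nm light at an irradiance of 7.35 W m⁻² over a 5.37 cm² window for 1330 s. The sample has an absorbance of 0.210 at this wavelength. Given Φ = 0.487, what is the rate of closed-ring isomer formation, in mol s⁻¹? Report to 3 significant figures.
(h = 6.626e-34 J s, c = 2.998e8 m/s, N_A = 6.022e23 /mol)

2.03e-9 mol s⁻¹

Photon energy at 330 nm: hc/λ = (6.626e-34)(2.998e8)/(330e-9) = 6.020e-19 J.
Energy delivered: (7.35 W m⁻²)(5.37e-4 m²)(1330 s) = 5.249 J.
Photons incident: 5.249 / 6.020e-19 = 8.719e18, i.e. 8.719e18/6.022e23 = 1.448e-5 mol.
Fraction absorbed: 1 − 10^(−0.210) = 0.3834.
Photons absorbed: 0.3834 × 1.448e-5 = 5.552e-6 mol.
Product formed: 0.487 × 5.552e-6 = 2.704e-6 mol.
Rate: 2.704e-6 / 1330 s = 2.03e-9 mol s⁻¹.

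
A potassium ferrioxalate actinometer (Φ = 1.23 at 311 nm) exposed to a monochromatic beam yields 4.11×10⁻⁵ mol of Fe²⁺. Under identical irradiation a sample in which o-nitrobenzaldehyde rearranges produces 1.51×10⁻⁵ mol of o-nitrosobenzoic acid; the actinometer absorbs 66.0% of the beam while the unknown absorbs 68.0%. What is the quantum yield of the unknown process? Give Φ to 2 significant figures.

Φ = 0.44

Photons absorbed by the actinometer: 4.11×10⁻⁵ / 1.23 = 3.341×10⁻⁵ mol.
Incident flux: 3.341×10⁻⁵ / 0.660 = 5.062×10⁻⁵ einstein.
Absorbed by unknown: 0.680 × 5.062×10⁻⁵ = 3.442×10⁻⁵ mol.
Φ(unknown) = 1.51×10⁻⁵ / 3.442×10⁻⁵ = 0.44.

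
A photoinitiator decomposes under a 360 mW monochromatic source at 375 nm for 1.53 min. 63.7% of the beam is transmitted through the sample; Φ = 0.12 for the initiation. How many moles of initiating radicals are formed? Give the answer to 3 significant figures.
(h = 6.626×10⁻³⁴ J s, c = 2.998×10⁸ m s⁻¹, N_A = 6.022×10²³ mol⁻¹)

4.51×10⁻⁶ mol

Photon energy at 375 nm: hc/λ = (6.626×10⁻³⁴)(2.998×10⁸)/(375×10⁻⁹) = 5.297×10⁻¹⁹ J.
Energy delivered: (360 mW)(91.8 s) = 33.05 J.
Photons incident: 33.05 / 5.297×10⁻¹⁹ = 6.239×10¹⁹, i.e. 6.239×10¹⁹/6.022×10²³ = 1.036×10⁻⁴ mol.
Fraction absorbed: 1 − 63.7/100 = 0.3630.
Photons absorbed: 0.3630 × 1.036×10⁻⁴ = 3.761×10⁻⁵ mol.
Product: Φ × n_abs = 0.12 × 3.761×10⁻⁵ = 4.513×10⁻⁶ mol.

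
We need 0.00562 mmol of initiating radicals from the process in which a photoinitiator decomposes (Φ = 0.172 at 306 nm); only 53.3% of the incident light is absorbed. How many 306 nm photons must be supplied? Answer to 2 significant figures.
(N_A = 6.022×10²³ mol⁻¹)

3.7×10¹⁹ photons

Product: 0.00562 mmol = 5.62×10⁻⁶ mol.
Photons that must be absorbed: 5.62×10⁻⁶ / 0.172 = 3.267×10⁻⁵ mol.
Incident photons needed: 3.267×10⁻⁵ / 0.533 = 6.129×10⁻⁵ mol.
Photon count: 6.129×10⁻⁵ × 6.022×10²³ = 3.7×10¹⁹.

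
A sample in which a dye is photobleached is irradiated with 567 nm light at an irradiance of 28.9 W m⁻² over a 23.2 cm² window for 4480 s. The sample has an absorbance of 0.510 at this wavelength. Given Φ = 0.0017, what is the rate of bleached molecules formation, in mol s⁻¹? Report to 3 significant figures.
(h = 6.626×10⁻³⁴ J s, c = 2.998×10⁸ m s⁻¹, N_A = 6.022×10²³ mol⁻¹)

Photon energy at 567 nm: hc/λ = (6.626×10⁻³⁴)(2.998×10⁸)/(567×10⁻⁹) = 3.503×10⁻¹⁹ J.
Energy delivered: (28.9 W m⁻²)(23.2×10⁻⁴ m²)(4480 s) = 300.4 J.
Photons incident: 300.4 / 3.503×10⁻¹⁹ = 8.576×10²⁰, i.e. 8.576×10²⁰/6.022×10²³ = 0.001424 mol.
Fraction absorbed: 1 − 10^(−0.510) = 0.6910.
Photons absorbed: 0.6910 × 0.001424 = 9.840×10⁻⁴ mol.
Product formed: 0.0017 × 9.840×10⁻⁴ = 1.673×10⁻⁶ mol.
Rate: 1.673×10⁻⁶ / 4480 s = 3.73×10⁻¹⁰ mol s⁻¹.

3.73×10⁻¹⁰ mol s⁻¹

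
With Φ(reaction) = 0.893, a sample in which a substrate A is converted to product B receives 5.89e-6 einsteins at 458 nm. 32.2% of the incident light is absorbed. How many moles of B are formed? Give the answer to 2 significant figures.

1.7e-6 mol

Photons absorbed: 0.322 × 5.89e-6 = 1.897e-6 mol.
Product: Φ × n_abs = 0.893 × 1.897e-6 = 1.694e-6 mol.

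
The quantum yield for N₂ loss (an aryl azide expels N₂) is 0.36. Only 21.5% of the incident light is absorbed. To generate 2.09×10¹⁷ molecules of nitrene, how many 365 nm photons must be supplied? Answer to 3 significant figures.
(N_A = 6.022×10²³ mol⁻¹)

Product: 2.09×10¹⁷ / 6.022×10²³ = 3.471×10⁻⁷ mol.
Photons that must be absorbed: 3.471×10⁻⁷ / 0.36 = 9.642×10⁻⁷ mol.
Incident photons needed: 9.642×10⁻⁷ / 0.215 = 4.485×10⁻⁶ mol.
Photon count: 4.485×10⁻⁶ × 6.022×10²³ = 2.70×10¹⁸.

2.70×10¹⁸ photons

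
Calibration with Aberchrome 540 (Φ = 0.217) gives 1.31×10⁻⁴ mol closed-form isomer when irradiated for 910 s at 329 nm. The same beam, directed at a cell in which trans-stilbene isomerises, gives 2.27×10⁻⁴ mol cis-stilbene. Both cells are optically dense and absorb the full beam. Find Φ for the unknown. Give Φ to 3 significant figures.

Photons absorbed by the actinometer: 1.31×10⁻⁴ / 0.217 = 6.037×10⁻⁴ mol.
Φ(unknown) = 2.27×10⁻⁴ / 6.037×10⁻⁴ = 0.376.

Φ = 0.376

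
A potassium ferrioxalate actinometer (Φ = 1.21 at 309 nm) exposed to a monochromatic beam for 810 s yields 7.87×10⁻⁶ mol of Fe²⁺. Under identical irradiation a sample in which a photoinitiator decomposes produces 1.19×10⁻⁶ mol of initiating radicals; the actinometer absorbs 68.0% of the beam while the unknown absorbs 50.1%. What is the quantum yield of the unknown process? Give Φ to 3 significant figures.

Photons absorbed by the actinometer: 7.87×10⁻⁶ / 1.21 = 6.504×10⁻⁶ mol.
Incident flux: 6.504×10⁻⁶ / 0.680 = 9.565×10⁻⁶ einstein.
Absorbed by unknown: 0.501 × 9.565×10⁻⁶ = 4.792×10⁻⁶ mol.
Φ(unknown) = 1.19×10⁻⁶ / 4.792×10⁻⁶ = 0.248.

Φ = 0.248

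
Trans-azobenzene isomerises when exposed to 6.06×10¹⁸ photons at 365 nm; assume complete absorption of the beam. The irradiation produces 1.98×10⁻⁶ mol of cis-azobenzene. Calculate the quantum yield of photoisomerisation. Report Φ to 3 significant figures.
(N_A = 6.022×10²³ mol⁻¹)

Φ = 0.197

Moles of photons: 6.06×10¹⁸ / 6.022×10²³ = 1.006×10⁻⁵ mol.
Φ = 1.98×10⁻⁶ mol / 1.006×10⁻⁵ mol photons = 0.197.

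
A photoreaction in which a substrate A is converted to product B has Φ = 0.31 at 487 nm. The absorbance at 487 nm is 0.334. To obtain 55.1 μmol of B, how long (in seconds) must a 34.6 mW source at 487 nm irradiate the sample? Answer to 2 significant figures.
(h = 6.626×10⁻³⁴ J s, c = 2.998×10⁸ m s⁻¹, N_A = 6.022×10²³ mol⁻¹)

Product: 55.1 μmol = 5.51×10⁻⁵ mol.
Photons that must be absorbed: 5.51×10⁻⁵ / 0.31 = 1.777×10⁻⁴ mol.
Fraction absorbed: 1 − 10^(−0.334) = 0.5366.
Incident photons needed: 1.777×10⁻⁴ / 0.5366 = 3.312×10⁻⁴ mol.
Photon energy: hc/λ = 4.079×10⁻¹⁹ J; per mole, 2.456×10⁵ J mol⁻¹.
Energy required: 3.312×10⁻⁴ × 2.456×10⁵ = 81.34 J.
Time: 81.34 J / 0.0346 W = 2400 s.

t ≈ 2400 s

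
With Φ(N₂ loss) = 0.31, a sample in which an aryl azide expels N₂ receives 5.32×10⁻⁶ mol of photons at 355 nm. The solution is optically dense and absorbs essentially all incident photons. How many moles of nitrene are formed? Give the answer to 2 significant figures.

1.6×10⁻⁶ mol

Product: Φ × n_abs = 0.31 × 5.32×10⁻⁶ = 1.649×10⁻⁶ mol.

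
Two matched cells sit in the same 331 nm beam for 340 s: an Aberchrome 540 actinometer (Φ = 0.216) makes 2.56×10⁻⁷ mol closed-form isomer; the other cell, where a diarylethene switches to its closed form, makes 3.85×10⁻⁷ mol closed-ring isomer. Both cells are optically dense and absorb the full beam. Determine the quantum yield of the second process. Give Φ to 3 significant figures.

Φ = 0.325

Photons absorbed by the actinometer: 2.56×10⁻⁷ / 0.216 = 1.185×10⁻⁶ mol.
Φ(unknown) = 3.85×10⁻⁷ / 1.185×10⁻⁶ = 0.325.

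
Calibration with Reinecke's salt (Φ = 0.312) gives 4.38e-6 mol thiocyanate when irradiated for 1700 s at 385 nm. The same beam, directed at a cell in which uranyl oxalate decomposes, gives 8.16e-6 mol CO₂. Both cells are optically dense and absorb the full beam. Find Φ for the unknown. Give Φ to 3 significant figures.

Φ = 0.581

Photons absorbed by the actinometer: 4.38e-6 / 0.312 = 1.404e-5 mol.
Φ(unknown) = 8.16e-6 / 1.404e-5 = 0.581.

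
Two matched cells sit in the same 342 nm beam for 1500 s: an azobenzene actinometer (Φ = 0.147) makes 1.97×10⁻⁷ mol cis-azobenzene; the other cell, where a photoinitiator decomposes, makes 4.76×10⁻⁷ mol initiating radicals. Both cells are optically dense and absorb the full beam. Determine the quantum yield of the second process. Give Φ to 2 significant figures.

Photons absorbed by the actinometer: 1.97×10⁻⁷ / 0.147 = 1.340×10⁻⁶ mol.
Φ(unknown) = 4.76×10⁻⁷ / 1.340×10⁻⁶ = 0.36.

Φ = 0.36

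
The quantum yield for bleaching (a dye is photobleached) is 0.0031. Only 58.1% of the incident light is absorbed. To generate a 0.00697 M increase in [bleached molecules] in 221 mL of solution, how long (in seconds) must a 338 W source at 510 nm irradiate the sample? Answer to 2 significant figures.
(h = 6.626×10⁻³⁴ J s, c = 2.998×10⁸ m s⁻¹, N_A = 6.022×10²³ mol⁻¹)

Product: (0.00697 M)(0.221 L) = 0.001540 mol.
Photons that must be absorbed: 0.001540 / 0.0031 = 0.4968 mol.
Incident photons needed: 0.4968 / 0.581 = 0.8551 mol.
Photon energy: hc/λ = 3.895×10⁻¹⁹ J; per mole, 2.346×10⁵ J mol⁻¹.
Energy required: 0.8551 × 2.346×10⁵ = 2.006×10⁵ J.
Time: 2.006×10⁵ J / 338 W = 590 s.

t ≈ 590 s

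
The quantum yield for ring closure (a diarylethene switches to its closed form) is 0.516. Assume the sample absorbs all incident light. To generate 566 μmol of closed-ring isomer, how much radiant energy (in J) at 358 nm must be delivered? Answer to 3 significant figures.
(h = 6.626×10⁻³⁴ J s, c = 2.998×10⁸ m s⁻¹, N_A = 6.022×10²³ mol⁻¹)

Product: 566 μmol = 5.66×10⁻⁴ mol.
Photons that must be absorbed: 5.66×10⁻⁴ / 0.516 = 0.001097 mol.
Photon energy: hc/λ = 5.549×10⁻¹⁹ J; per mole, 3.342×10⁵ J mol⁻¹.
Energy required: 0.001097 × 3.342×10⁵ = 367 J.

367 J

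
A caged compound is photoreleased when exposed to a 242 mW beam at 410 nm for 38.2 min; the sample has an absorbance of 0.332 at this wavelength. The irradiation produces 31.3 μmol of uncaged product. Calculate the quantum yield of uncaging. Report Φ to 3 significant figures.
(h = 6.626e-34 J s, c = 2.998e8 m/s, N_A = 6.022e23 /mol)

Φ = 0.0308

Product: 31.3 μmol = 3.13e-5 mol.
Photon energy at 410 nm: hc/λ = (6.626e-34)(2.998e8)/(410e-9) = 4.845e-19 J.
Energy delivered: (242 mW)(2292 s) = 554.7 J.
Photons incident: 554.7 / 4.845e-19 = 1.145e21, i.e. 1.145e21/6.022e23 = 0.001901 mol.
Fraction absorbed: 1 − 10^(−0.332) = 0.5344.
Photons absorbed: 0.5344 × 0.001901 = 0.001016 mol.
Φ = 3.13e-5 mol / 0.001016 mol photons = 0.0308.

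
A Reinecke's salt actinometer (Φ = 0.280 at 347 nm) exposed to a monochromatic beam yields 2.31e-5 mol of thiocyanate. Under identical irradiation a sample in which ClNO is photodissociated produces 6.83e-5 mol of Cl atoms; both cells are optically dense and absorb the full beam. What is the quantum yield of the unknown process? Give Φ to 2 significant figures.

Photons absorbed by the actinometer: 2.31e-5 / 0.280 = 8.250e-5 mol.
Φ(unknown) = 6.83e-5 / 8.250e-5 = 0.83.

Φ = 0.83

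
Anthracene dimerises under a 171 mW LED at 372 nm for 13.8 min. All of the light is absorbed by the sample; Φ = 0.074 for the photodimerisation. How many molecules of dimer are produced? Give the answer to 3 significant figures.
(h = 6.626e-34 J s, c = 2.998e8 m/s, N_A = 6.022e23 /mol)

1.96e19 molecules

Photon energy at 372 nm: hc/λ = (6.626e-34)(2.998e8)/(372e-9) = 5.340e-19 J.
Energy delivered: (171 mW)(828 s) = 141.6 J.
Photons incident: 141.6 / 5.340e-19 = 2.652e20, i.e. 2.652e20/6.022e23 = 4.404e-4 mol.
Product: Φ × n_abs = 0.074 × 4.404e-4 = 3.259e-5 mol.
As a count: 3.259e-5 × 6.022e23 = 1.96e19.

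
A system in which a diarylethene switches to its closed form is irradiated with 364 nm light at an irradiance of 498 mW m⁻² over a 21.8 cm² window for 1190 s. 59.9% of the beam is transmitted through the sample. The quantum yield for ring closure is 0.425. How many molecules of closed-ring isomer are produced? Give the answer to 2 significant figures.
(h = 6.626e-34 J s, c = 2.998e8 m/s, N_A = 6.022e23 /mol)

4.0e17 molecules

Photon energy at 364 nm: hc/λ = (6.626e-34)(2.998e8)/(364e-9) = 5.457e-19 J.
Energy delivered: (498 mW m⁻²)(21.8e-4 m²)(1190 s) = 1.292 J.
Photons incident: 1.292 / 5.457e-19 = 2.368e18, i.e. 2.368e18/6.022e23 = 3.932e-6 mol.
Fraction absorbed: 1 − 59.9/100 = 0.4010.
Photons absorbed: 0.4010 × 3.932e-6 = 1.577e-6 mol.
Product: Φ × n_abs = 0.425 × 1.577e-6 = 6.702e-7 mol.
As a count: 6.702e-7 × 6.022e23 = 4.0e17.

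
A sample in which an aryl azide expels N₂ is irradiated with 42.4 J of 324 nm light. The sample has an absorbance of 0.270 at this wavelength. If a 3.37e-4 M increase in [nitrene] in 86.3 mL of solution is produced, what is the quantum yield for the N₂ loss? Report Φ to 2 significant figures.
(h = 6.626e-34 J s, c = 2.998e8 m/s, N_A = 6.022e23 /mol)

Φ = 0.55

Product: (3.37e-4 M)(0.0863 L) = 2.908e-5 mol.
Photon energy at 324 nm: hc/λ = (6.626e-34)(2.998e8)/(324e-9) = 6.131e-19 J.
Photons incident: 42.4 / 6.131e-19 = 6.916e19, i.e. 6.916e19/6.022e23 = 1.148e-4 mol.
Fraction absorbed: 1 − 10^(−0.270) = 0.4630.
Photons absorbed: 0.4630 × 1.148e-4 = 5.315e-5 mol.
Φ = 2.908e-5 mol / 5.315e-5 mol photons = 0.55.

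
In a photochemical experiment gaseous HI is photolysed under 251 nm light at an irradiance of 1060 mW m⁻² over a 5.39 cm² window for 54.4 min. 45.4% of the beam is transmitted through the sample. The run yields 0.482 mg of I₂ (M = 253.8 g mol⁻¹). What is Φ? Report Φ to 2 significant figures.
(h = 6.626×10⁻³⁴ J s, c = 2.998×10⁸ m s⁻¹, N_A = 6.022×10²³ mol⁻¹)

Φ = 0.89

Product: 0.482 mg / 253.8 g mol⁻¹ = 1.899×10⁻⁶ mol.
Photon energy at 251 nm: hc/λ = (6.626×10⁻³⁴)(2.998×10⁸)/(251×10⁻⁹) = 7.914×10⁻¹⁹ J.
Energy delivered: (1060 mW m⁻²)(5.39×10⁻⁴ m²)(3264 s) = 1.865 J.
Photons incident: 1.865 / 7.914×10⁻¹⁹ = 2.357×10¹⁸, i.e. 2.357×10¹⁸/6.022×10²³ = 3.914×10⁻⁶ mol.
Fraction absorbed: 1 − 45.4/100 = 0.5460.
Photons absorbed: 0.5460 × 3.914×10⁻⁶ = 2.137×10⁻⁶ mol.
Φ = 1.899×10⁻⁶ mol / 2.137×10⁻⁶ mol photons = 0.89.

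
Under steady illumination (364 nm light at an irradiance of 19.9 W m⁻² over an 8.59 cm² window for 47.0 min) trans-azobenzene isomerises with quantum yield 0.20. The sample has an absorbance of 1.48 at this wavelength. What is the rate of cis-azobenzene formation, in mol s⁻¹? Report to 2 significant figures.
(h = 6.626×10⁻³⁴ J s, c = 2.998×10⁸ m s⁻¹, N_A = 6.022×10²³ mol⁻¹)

Photon energy at 364 nm: hc/λ = (6.626×10⁻³⁴)(2.998×10⁸)/(364×10⁻⁹) = 5.457×10⁻¹⁹ J.
Energy delivered: (19.9 W m⁻²)(8.59×10⁻⁴ m²)(2820 s) = 48.21 J.
Photons incident: 48.21 / 5.457×10⁻¹⁹ = 8.835×10¹⁹, i.e. 8.835×10¹⁹/6.022×10²³ = 1.467×10⁻⁴ mol.
Fraction absorbed: 1 − 10^(−1.48) = 0.9669.
Photons absorbed: 0.9669 × 1.467×10⁻⁴ = 1.418×10⁻⁴ mol.
Product formed: 0.20 × 1.418×10⁻⁴ = 2.836×10⁻⁵ mol.
Rate: 2.836×10⁻⁵ / 2820 s = 1.0×10⁻⁸ mol s⁻¹.

1.0×10⁻⁸ mol s⁻¹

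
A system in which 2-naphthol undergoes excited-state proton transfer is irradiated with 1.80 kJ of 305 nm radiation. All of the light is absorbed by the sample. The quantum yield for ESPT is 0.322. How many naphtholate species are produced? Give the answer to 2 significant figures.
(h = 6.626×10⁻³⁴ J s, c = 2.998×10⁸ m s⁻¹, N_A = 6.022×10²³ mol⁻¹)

Photon energy at 305 nm: hc/λ = (6.626×10⁻³⁴)(2.998×10⁸)/(305×10⁻⁹) = 6.513×10⁻¹⁹ J.
Incident energy: 1.80 kJ = 1800 J.
Photons incident: 1800 / 6.513×10⁻¹⁹ = 2.764×10²¹, i.e. 2.764×10²¹/6.022×10²³ = 0.004590 mol.
Product: Φ × n_abs = 0.322 × 0.004590 = 0.001478 mol.
As a count: 0.001478 × 6.022×10²³ = 8.9×10²⁰.

8.9×10²⁰ species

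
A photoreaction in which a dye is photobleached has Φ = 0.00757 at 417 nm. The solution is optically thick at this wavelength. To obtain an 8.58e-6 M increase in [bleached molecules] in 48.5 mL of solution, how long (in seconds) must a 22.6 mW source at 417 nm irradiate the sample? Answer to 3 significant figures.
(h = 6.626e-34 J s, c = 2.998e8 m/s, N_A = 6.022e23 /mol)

t ≈ 698 s

Product: (8.58e-6 M)(0.0485 L) = 4.161e-7 mol.
Photons that must be absorbed: 4.161e-7 / 0.00757 = 5.497e-5 mol.
Photon energy: hc/λ = 4.764e-19 J; per mole, 2.869e5 J mol⁻¹.
Energy required: 5.497e-5 × 2.869e5 = 15.77 J.
Time: 15.77 J / 0.0226 W = 698 s.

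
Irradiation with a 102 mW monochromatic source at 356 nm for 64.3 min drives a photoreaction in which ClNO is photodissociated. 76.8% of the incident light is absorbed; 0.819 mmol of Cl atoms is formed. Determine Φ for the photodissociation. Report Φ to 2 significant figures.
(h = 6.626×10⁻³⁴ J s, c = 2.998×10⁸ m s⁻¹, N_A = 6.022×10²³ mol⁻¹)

Φ = 0.91

Product: 0.819 mmol = 8.19×10⁻⁴ mol.
Photon energy at 356 nm: hc/λ = (6.626×10⁻³⁴)(2.998×10⁸)/(356×10⁻⁹) = 5.580×10⁻¹⁹ J.
Energy delivered: (102 mW)(3858 s) = 393.5 J.
Photons incident: 393.5 / 5.580×10⁻¹⁹ = 7.052×10²⁰, i.e. 7.052×10²⁰/6.022×10²³ = 0.001171 mol.
Photons absorbed: 0.768 × 0.001171 = 8.993×10⁻⁴ mol.
Φ = 8.19×10⁻⁴ mol / 8.993×10⁻⁴ mol photons = 0.91.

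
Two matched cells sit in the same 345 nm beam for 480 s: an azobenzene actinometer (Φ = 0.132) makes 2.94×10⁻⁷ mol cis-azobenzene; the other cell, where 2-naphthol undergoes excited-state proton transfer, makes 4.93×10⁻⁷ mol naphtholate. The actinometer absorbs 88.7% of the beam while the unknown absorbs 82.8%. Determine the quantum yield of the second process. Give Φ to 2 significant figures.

Photons absorbed by the actinometer: 2.94×10⁻⁷ / 0.132 = 2.227×10⁻⁶ mol.
Incident flux: 2.227×10⁻⁶ / 0.887 = 2.511×10⁻⁶ einstein.
Absorbed by unknown: 0.828 × 2.511×10⁻⁶ = 2.079×10⁻⁶ mol.
Φ(unknown) = 4.93×10⁻⁷ / 2.079×10⁻⁶ = 0.24.

Φ = 0.24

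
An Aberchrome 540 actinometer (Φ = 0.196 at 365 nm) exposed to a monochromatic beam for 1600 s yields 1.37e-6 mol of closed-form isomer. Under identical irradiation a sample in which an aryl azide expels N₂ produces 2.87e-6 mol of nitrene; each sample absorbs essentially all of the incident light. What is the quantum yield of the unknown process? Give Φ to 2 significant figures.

Φ = 0.41

Photons absorbed by the actinometer: 1.37e-6 / 0.196 = 6.990e-6 mol.
Φ(unknown) = 2.87e-6 / 6.990e-6 = 0.41.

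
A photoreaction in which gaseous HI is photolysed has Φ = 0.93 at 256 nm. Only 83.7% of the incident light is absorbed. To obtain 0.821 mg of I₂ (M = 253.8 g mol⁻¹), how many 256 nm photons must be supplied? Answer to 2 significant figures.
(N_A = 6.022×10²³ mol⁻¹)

Product: 0.821 mg / 253.8 g mol⁻¹ = 3.235×10⁻⁶ mol.
Photons that must be absorbed: 3.235×10⁻⁶ / 0.93 = 3.478×10⁻⁶ mol.
Incident photons needed: 3.478×10⁻⁶ / 0.837 = 4.155×10⁻⁶ mol.
Photon count: 4.155×10⁻⁶ × 6.022×10²³ = 2.5×10¹⁸.

2.5×10¹⁸ photons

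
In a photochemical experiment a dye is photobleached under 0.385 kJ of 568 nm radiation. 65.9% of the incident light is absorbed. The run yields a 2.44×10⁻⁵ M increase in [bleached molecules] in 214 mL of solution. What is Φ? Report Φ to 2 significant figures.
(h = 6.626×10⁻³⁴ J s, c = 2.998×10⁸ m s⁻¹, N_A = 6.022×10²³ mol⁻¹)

Φ = 0.0043

Product: (2.44×10⁻⁵ M)(0.214 L) = 5.222×10⁻⁶ mol.
Photon energy at 568 nm: hc/λ = (6.626×10⁻³⁴)(2.998×10⁸)/(568×10⁻⁹) = 3.497×10⁻¹⁹ J.
Incident energy: 0.385 kJ = 385 J.
Photons incident: 385 / 3.497×10⁻¹⁹ = 1.101×10²¹, i.e. 1.101×10²¹/6.022×10²³ = 0.001828 mol.
Photons absorbed: 0.659 × 0.001828 = 0.001205 mol.
Φ = 5.222×10⁻⁶ mol / 0.001205 mol photons = 0.0043.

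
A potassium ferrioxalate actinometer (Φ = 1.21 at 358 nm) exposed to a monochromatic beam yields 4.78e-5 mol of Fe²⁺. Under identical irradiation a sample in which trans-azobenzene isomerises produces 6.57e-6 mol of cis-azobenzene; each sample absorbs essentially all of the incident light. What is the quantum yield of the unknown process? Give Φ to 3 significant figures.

Φ = 0.166

Photons absorbed by the actinometer: 4.78e-5 / 1.21 = 3.950e-5 mol.
Φ(unknown) = 6.57e-6 / 3.950e-5 = 0.166.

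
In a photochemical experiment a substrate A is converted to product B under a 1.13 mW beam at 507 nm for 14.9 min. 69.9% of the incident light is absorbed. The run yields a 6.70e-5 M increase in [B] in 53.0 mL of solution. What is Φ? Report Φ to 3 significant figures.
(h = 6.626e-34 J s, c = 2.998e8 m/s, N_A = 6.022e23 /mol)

Φ = 1.19

Product: (6.70e-5 M)(0.053 L) = 3.551e-6 mol.
Photon energy at 507 nm: hc/λ = (6.626e-34)(2.998e8)/(507e-9) = 3.918e-19 J.
Energy delivered: (1.13 mW)(894 s) = 1.010 J.
Photons incident: 1.010 / 3.918e-19 = 2.578e18, i.e. 2.578e18/6.022e23 = 4.281e-6 mol.
Photons absorbed: 0.699 × 4.281e-6 = 2.992e-6 mol.
Φ = 3.551e-6 mol / 2.992e-6 mol photons = 1.19.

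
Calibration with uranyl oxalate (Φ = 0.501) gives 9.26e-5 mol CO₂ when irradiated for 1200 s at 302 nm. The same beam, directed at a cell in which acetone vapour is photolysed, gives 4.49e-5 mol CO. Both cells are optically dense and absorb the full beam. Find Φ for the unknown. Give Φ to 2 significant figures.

Φ = 0.24

Photons absorbed by the actinometer: 9.26e-5 / 0.501 = 1.848e-4 mol.
Φ(unknown) = 4.49e-5 / 1.848e-4 = 0.24.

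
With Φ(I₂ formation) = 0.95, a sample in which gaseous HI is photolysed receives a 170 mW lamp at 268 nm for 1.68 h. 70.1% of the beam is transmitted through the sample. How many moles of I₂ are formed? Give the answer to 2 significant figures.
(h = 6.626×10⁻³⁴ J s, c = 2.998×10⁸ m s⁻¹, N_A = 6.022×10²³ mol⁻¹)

Photon energy at 268 nm: hc/λ = (6.626×10⁻³⁴)(2.998×10⁸)/(268×10⁻⁹) = 7.412×10⁻¹⁹ J.
Energy delivered: (170 mW)(6048 s) = 1028 J.
Photons incident: 1028 / 7.412×10⁻¹⁹ = 1.387×10²¹, i.e. 1.387×10²¹/6.022×10²³ = 0.002303 mol.
Fraction absorbed: 1 − 70.1/100 = 0.2990.
Photons absorbed: 0.2990 × 0.002303 = 6.886×10⁻⁴ mol.
Product: Φ × n_abs = 0.95 × 6.886×10⁻⁴ = 6.542×10⁻⁴ mol.

6.5×10⁻⁴ mol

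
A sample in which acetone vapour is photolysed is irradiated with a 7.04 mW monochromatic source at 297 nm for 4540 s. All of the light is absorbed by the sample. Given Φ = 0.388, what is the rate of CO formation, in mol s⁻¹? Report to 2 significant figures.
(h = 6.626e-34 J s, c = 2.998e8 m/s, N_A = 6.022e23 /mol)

6.8e-9 mol s⁻¹

Photon energy at 297 nm: hc/λ = (6.626e-34)(2.998e8)/(297e-9) = 6.688e-19 J.
Energy delivered: (7.04 mW)(4540 s) = 31.96 J.
Photons incident: 31.96 / 6.688e-19 = 4.779e19, i.e. 4.779e19/6.022e23 = 7.936e-5 mol.
Product formed: 0.388 × 7.936e-5 = 3.079e-5 mol.
Rate: 3.079e-5 / 4540 s = 6.8e-9 mol s⁻¹.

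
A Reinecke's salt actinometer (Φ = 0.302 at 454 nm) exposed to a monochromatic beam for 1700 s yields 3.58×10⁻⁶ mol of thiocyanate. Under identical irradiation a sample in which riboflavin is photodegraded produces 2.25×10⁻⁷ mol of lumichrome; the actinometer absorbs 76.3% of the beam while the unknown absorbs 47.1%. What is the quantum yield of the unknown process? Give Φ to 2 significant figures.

Φ = 0.031

Photons absorbed by the actinometer: 3.58×10⁻⁶ / 0.302 = 1.185×10⁻⁵ mol.
Incident flux: 1.185×10⁻⁵ / 0.763 = 1.553×10⁻⁵ einstein.
Absorbed by unknown: 0.471 × 1.553×10⁻⁵ = 7.315×10⁻⁶ mol.
Φ(unknown) = 2.25×10⁻⁷ / 7.315×10⁻⁶ = 0.031.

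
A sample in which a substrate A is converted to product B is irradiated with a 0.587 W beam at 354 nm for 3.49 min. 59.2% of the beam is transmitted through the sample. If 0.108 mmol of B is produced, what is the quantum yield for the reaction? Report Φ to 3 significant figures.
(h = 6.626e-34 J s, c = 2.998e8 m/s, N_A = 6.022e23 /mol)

Φ = 0.728

Product: 0.108 mmol = 1.08e-4 mol.
Photon energy at 354 nm: hc/λ = (6.626e-34)(2.998e8)/(354e-9) = 5.612e-19 J.
Energy delivered: (0.587 W)(209.4 s) = 122.9 J.
Photons incident: 122.9 / 5.612e-19 = 2.190e20, i.e. 2.190e20/6.022e23 = 3.637e-4 mol.
Fraction absorbed: 1 − 59.2/100 = 0.4080.
Photons absorbed: 0.4080 × 3.637e-4 = 1.484e-4 mol.
Φ = 1.08e-4 mol / 1.484e-4 mol photons = 0.728.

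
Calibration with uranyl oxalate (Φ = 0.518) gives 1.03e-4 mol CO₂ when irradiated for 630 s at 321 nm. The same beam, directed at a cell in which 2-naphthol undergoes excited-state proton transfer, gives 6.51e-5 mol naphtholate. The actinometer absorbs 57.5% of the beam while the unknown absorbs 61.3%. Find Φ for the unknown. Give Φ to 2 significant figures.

Φ = 0.31

Photons absorbed by the actinometer: 1.03e-4 / 0.518 = 1.988e-4 mol.
Incident flux: 1.988e-4 / 0.575 = 3.457e-4 einstein.
Absorbed by unknown: 0.613 × 3.457e-4 = 2.119e-4 mol.
Φ(unknown) = 6.51e-5 / 2.119e-4 = 0.31.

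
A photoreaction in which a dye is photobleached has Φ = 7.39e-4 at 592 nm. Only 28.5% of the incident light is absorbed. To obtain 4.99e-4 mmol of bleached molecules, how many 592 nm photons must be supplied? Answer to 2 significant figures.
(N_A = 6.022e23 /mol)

Product: 4.99e-4 mmol = 4.99e-7 mol.
Photons that must be absorbed: 4.99e-7 / 7.39e-4 = 6.752e-4 mol.
Incident photons needed: 6.752e-4 / 0.285 = 0.002369 mol.
Photon count: 0.002369 × 6.022e23 = 1.4e21.

1.4e21 photons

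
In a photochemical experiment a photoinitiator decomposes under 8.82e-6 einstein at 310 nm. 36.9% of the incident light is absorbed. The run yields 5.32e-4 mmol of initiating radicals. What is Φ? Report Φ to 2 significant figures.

Φ = 0.16

Product: 5.32e-4 mmol = 5.32e-7 mol.
Photons absorbed: 0.369 × 8.82e-6 = 3.255e-6 mol.
Φ = 5.32e-7 mol / 3.255e-6 mol photons = 0.16.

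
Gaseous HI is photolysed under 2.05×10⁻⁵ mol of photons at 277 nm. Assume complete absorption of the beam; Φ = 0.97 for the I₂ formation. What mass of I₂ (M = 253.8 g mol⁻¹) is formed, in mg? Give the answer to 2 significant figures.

5.0 mg

Product: Φ × n_abs = 0.97 × 2.05×10⁻⁵ = 1.989×10⁻⁵ mol.
Mass: 1.989×10⁻⁵ × 253.8 = 0.005048 g = 5.0 mg.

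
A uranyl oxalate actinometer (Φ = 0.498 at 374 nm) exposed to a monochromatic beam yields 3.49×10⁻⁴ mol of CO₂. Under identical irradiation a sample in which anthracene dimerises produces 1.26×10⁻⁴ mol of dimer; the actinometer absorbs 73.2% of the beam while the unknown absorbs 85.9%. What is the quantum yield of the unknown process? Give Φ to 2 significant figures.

Φ = 0.15

Photons absorbed by the actinometer: 3.49×10⁻⁴ / 0.498 = 7.008×10⁻⁴ mol.
Incident flux: 7.008×10⁻⁴ / 0.732 = 9.574×10⁻⁴ einstein.
Absorbed by unknown: 0.859 × 9.574×10⁻⁴ = 8.224×10⁻⁴ mol.
Φ(unknown) = 1.26×10⁻⁴ / 8.224×10⁻⁴ = 0.15.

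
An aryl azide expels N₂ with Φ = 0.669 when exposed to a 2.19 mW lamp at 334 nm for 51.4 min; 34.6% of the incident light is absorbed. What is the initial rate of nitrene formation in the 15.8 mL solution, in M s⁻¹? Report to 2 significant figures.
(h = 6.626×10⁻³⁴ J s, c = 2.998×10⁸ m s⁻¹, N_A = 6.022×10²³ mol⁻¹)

Photon energy at 334 nm: hc/λ = (6.626×10⁻³⁴)(2.998×10⁸)/(334×10⁻⁹) = 5.948×10⁻¹⁹ J.
Energy delivered: (2.19 mW)(3084 s) = 6.754 J.
Photons incident: 6.754 / 5.948×10⁻¹⁹ = 1.136×10¹⁹, i.e. 1.136×10¹⁹/6.022×10²³ = 1.886×10⁻⁵ mol.
Photons absorbed: 0.346 × 1.886×10⁻⁵ = 6.526×10⁻⁶ mol.
Product formed: 0.669 × 6.526×10⁻⁶ = 4.366×10⁻⁶ mol.
Rate: 4.366×10⁻⁶ mol / (3084 s × 0.0158 L) = 9.0×10⁻⁸ M s⁻¹.

9.0×10⁻⁸ M s⁻¹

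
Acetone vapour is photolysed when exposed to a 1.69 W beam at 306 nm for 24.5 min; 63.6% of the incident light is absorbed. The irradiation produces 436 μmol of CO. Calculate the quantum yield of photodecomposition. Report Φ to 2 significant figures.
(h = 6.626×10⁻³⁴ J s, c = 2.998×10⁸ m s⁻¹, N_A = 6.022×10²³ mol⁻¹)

Product: 436 μmol = 4.36×10⁻⁴ mol.
Photon energy at 306 nm: hc/λ = (6.626×10⁻³⁴)(2.998×10⁸)/(306×10⁻⁹) = 6.492×10⁻¹⁹ J.
Energy delivered: (1.69 W)(1470 s) = 2484 J.
Photons incident: 2484 / 6.492×10⁻¹⁹ = 3.826×10²¹, i.e. 3.826×10²¹/6.022×10²³ = 0.006353 mol.
Photons absorbed: 0.636 × 0.006353 = 0.004041 mol.
Φ = 4.36×10⁻⁴ mol / 0.004041 mol photons = 0.11.

Φ = 0.11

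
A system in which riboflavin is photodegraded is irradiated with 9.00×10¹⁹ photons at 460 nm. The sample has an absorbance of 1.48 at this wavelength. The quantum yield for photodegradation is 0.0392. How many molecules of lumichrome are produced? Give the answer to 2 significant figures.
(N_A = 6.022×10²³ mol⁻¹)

3.4×10¹⁸ molecules

Moles of photons: 9.00×10¹⁹ / 6.022×10²³ = 1.495×10⁻⁴ mol.
Fraction absorbed: 1 − 10^(−1.48) = 0.9669.
Photons absorbed: 0.9669 × 1.495×10⁻⁴ = 1.446×10⁻⁴ mol.
Product: Φ × n_abs = 0.0392 × 1.446×10⁻⁴ = 5.668×10⁻⁶ mol.
As a count: 5.668×10⁻⁶ × 6.022×10²³ = 3.4×10¹⁸.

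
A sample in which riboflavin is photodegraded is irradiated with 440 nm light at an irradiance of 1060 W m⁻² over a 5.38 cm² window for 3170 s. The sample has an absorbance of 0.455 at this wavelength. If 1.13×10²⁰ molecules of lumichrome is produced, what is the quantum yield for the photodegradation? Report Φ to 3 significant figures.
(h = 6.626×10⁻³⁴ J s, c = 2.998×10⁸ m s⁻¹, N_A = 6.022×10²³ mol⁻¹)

Product: 1.13×10²⁰ / 6.022×10²³ = 1.876×10⁻⁴ mol.
Photon energy at 440 nm: hc/λ = (6.626×10⁻³⁴)(2.998×10⁸)/(440×10⁻⁹) = 4.515×10⁻¹⁹ J.
Energy delivered: (1060 W m⁻²)(5.38×10⁻⁴ m²)(3170 s) = 1808 J.
Photons incident: 1808 / 4.515×10⁻¹⁹ = 4.004×10²¹, i.e. 4.004×10²¹/6.022×10²³ = 0.006649 mol.
Fraction absorbed: 1 − 10^(−0.455) = 0.6492.
Photons absorbed: 0.6492 × 0.006649 = 0.004317 mol.
Φ = 1.876×10⁻⁴ mol / 0.004317 mol photons = 0.0435.

Φ = 0.0435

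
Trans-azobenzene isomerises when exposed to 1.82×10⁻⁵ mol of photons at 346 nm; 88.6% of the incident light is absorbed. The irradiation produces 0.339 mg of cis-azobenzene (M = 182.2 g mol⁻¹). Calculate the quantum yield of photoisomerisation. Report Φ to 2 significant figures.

Product: 0.339 mg / 182.2 g mol⁻¹ = 1.861×10⁻⁶ mol.
Photons absorbed: 0.886 × 1.82×10⁻⁵ = 1.613×10⁻⁵ mol.
Φ = 1.861×10⁻⁶ mol / 1.613×10⁻⁵ mol photons = 0.12.

Φ = 0.12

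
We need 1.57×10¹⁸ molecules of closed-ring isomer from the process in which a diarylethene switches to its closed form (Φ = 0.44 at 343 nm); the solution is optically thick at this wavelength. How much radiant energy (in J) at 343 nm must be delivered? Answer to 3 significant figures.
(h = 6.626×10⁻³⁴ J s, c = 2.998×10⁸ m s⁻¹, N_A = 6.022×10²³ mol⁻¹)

Product: 1.57×10¹⁸ / 6.022×10²³ = 2.607×10⁻⁶ mol.
Photons that must be absorbed: 2.607×10⁻⁶ / 0.44 = 5.925×10⁻⁶ mol.
Photon energy: hc/λ = 5.791×10⁻¹⁹ J; per mole, 3.487×10⁵ J mol⁻¹.
Energy required: 5.925×10⁻⁶ × 3.487×10⁵ = 2.07 J.

2.07 J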